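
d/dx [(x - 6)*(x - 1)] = 2*x - 7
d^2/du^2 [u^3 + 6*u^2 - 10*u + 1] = 6*u + 12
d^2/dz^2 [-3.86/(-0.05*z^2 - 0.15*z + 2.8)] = (-0.0193*z^2 - 0.0579*z + 3.86*(0.1*z + 0.15)*(0.2*z + 0.3) + 1.0808)/(0.05*z^2 + 0.15*z - 2.8)^3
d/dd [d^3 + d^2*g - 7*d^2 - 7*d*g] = 3*d^2 + 2*d*g - 14*d - 7*g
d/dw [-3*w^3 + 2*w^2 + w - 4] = -9*w^2 + 4*w + 1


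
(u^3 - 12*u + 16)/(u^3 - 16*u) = (u^2 - 4*u + 4)/(u*(u - 4))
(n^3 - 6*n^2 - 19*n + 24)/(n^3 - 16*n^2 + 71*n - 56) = (n + 3)/(n - 7)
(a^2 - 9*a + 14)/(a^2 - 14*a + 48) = (a^2 - 9*a + 14)/(a^2 - 14*a + 48)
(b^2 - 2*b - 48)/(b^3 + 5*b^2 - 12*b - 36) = (b - 8)/(b^2 - b - 6)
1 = 1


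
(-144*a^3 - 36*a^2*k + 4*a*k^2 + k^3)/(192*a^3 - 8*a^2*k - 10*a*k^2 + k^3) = (-6*a - k)/(8*a - k)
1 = 1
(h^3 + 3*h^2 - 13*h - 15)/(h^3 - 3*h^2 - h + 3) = (h + 5)/(h - 1)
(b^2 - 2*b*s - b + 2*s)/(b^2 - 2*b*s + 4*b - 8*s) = (b - 1)/(b + 4)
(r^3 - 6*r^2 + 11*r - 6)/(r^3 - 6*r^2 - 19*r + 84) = (r^2 - 3*r + 2)/(r^2 - 3*r - 28)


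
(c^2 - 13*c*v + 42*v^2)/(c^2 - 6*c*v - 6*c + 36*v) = (c - 7*v)/(c - 6)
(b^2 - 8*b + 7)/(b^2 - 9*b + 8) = (b - 7)/(b - 8)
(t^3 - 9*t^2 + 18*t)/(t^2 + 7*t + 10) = t*(t^2 - 9*t + 18)/(t^2 + 7*t + 10)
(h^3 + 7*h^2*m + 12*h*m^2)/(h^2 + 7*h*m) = (h^2 + 7*h*m + 12*m^2)/(h + 7*m)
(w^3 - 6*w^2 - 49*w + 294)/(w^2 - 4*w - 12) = (w^2 - 49)/(w + 2)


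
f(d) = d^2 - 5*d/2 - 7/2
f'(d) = 2*d - 5/2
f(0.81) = -4.87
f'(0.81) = -0.88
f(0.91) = -4.95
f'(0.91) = -0.68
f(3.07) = -1.75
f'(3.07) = 3.64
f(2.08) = -4.37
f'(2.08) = 1.66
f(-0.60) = -1.64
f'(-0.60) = -3.70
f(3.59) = 0.41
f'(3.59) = 4.68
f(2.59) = -3.27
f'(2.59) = 2.68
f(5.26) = 11.02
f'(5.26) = 8.02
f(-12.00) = 170.50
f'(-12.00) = -26.50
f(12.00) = 110.50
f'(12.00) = 21.50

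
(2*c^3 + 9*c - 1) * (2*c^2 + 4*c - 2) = 4*c^5 + 8*c^4 + 14*c^3 + 34*c^2 - 22*c + 2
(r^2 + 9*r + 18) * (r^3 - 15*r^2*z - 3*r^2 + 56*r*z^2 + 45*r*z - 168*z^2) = r^5 - 15*r^4*z + 6*r^4 + 56*r^3*z^2 - 90*r^3*z - 9*r^3 + 336*r^2*z^2 + 135*r^2*z - 54*r^2 - 504*r*z^2 + 810*r*z - 3024*z^2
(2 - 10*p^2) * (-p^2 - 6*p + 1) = 10*p^4 + 60*p^3 - 12*p^2 - 12*p + 2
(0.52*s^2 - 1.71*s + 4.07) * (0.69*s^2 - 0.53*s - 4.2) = 0.3588*s^4 - 1.4555*s^3 + 1.5306*s^2 + 5.0249*s - 17.094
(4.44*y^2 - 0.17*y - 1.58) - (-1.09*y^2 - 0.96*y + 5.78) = 5.53*y^2 + 0.79*y - 7.36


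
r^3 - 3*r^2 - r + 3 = (r - 3)*(r - 1)*(r + 1)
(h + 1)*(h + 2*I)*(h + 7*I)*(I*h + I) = I*h^4 - 9*h^3 + 2*I*h^3 - 18*h^2 - 13*I*h^2 - 9*h - 28*I*h - 14*I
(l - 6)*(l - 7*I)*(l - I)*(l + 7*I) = l^4 - 6*l^3 - I*l^3 + 49*l^2 + 6*I*l^2 - 294*l - 49*I*l + 294*I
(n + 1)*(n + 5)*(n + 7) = n^3 + 13*n^2 + 47*n + 35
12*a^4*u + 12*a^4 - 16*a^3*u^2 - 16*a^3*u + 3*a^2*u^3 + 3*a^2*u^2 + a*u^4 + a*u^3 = (-2*a + u)*(-a + u)*(6*a + u)*(a*u + a)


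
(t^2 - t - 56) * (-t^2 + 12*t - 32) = -t^4 + 13*t^3 + 12*t^2 - 640*t + 1792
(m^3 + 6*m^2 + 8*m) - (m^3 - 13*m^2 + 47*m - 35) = 19*m^2 - 39*m + 35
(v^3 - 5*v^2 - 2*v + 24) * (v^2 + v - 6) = v^5 - 4*v^4 - 13*v^3 + 52*v^2 + 36*v - 144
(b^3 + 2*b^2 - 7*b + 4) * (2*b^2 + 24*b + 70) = 2*b^5 + 28*b^4 + 104*b^3 - 20*b^2 - 394*b + 280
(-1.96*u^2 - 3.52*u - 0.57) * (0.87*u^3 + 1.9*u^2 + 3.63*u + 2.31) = -1.7052*u^5 - 6.7864*u^4 - 14.2987*u^3 - 18.3882*u^2 - 10.2003*u - 1.3167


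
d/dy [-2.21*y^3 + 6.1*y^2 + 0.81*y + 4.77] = -6.63*y^2 + 12.2*y + 0.81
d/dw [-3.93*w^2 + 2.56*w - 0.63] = 2.56 - 7.86*w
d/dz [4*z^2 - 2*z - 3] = 8*z - 2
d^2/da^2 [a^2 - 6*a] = 2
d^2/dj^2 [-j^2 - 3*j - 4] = -2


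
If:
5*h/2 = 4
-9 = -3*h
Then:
No Solution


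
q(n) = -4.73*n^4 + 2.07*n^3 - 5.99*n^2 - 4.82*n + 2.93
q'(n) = -18.92*n^3 + 6.21*n^2 - 11.98*n - 4.82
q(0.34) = 0.62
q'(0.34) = -8.92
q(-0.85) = -1.04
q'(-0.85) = 21.47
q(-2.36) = -192.99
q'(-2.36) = 306.73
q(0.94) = -8.87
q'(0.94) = -26.31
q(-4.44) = -2113.14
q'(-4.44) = 1826.83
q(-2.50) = -239.57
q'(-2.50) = 359.57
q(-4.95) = -3210.81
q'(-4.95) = 2501.40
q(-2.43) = -215.35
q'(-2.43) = 332.44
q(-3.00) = -475.54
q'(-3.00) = 597.85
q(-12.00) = -102460.03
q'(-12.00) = 33726.94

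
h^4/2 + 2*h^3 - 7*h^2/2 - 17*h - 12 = (h/2 + 1/2)*(h - 3)*(h + 2)*(h + 4)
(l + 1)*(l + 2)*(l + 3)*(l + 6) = l^4 + 12*l^3 + 47*l^2 + 72*l + 36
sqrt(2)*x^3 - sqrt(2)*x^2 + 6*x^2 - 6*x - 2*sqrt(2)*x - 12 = (x - 2)*(x + 3*sqrt(2))*(sqrt(2)*x + sqrt(2))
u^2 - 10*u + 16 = (u - 8)*(u - 2)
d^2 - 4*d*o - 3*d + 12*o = (d - 3)*(d - 4*o)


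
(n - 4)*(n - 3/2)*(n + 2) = n^3 - 7*n^2/2 - 5*n + 12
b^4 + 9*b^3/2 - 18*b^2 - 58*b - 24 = (b - 4)*(b + 1/2)*(b + 2)*(b + 6)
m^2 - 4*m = m*(m - 4)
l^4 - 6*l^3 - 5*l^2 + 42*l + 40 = (l - 5)*(l - 4)*(l + 1)*(l + 2)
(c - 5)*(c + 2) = c^2 - 3*c - 10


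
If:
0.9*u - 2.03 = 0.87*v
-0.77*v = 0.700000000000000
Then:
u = 1.38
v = -0.91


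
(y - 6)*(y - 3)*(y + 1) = y^3 - 8*y^2 + 9*y + 18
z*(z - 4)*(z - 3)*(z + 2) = z^4 - 5*z^3 - 2*z^2 + 24*z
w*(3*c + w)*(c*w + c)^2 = 3*c^3*w^3 + 6*c^3*w^2 + 3*c^3*w + c^2*w^4 + 2*c^2*w^3 + c^2*w^2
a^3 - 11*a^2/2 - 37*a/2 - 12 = (a - 8)*(a + 1)*(a + 3/2)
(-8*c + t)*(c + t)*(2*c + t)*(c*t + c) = -16*c^4*t - 16*c^4 - 22*c^3*t^2 - 22*c^3*t - 5*c^2*t^3 - 5*c^2*t^2 + c*t^4 + c*t^3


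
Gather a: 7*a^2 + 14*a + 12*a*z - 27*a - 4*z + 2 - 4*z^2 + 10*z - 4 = 7*a^2 + a*(12*z - 13) - 4*z^2 + 6*z - 2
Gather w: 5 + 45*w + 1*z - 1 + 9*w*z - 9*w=w*(9*z + 36) + z + 4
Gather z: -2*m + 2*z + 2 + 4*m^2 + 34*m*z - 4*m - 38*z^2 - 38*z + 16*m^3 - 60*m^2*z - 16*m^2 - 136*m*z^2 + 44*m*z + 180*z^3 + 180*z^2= 16*m^3 - 12*m^2 - 6*m + 180*z^3 + z^2*(142 - 136*m) + z*(-60*m^2 + 78*m - 36) + 2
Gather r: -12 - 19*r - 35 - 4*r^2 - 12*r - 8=-4*r^2 - 31*r - 55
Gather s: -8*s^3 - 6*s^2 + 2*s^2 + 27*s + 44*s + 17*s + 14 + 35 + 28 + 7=-8*s^3 - 4*s^2 + 88*s + 84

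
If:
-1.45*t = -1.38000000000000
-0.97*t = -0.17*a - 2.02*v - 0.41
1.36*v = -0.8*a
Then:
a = -0.50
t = 0.95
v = 0.30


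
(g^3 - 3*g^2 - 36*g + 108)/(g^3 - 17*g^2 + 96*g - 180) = (g^2 + 3*g - 18)/(g^2 - 11*g + 30)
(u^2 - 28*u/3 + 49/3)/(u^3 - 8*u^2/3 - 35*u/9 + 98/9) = 3*(u - 7)/(3*u^2 - u - 14)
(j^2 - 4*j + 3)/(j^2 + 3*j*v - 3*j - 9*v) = (j - 1)/(j + 3*v)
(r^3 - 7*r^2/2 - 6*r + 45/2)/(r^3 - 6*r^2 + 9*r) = (r + 5/2)/r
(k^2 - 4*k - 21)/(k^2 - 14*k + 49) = (k + 3)/(k - 7)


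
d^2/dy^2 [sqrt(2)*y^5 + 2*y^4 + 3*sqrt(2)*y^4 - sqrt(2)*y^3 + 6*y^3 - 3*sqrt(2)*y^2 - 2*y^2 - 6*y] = 20*sqrt(2)*y^3 + 24*y^2 + 36*sqrt(2)*y^2 - 6*sqrt(2)*y + 36*y - 6*sqrt(2) - 4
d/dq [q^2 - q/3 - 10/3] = 2*q - 1/3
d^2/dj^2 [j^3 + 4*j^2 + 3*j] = 6*j + 8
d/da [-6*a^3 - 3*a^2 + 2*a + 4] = -18*a^2 - 6*a + 2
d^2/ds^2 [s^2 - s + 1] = 2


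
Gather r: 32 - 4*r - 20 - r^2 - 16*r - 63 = -r^2 - 20*r - 51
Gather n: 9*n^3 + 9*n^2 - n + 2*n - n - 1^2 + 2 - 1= 9*n^3 + 9*n^2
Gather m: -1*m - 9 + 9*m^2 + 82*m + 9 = 9*m^2 + 81*m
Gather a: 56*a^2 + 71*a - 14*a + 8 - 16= 56*a^2 + 57*a - 8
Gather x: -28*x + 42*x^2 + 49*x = 42*x^2 + 21*x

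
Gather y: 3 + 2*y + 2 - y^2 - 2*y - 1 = 4 - y^2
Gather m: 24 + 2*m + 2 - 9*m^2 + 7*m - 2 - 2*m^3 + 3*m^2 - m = -2*m^3 - 6*m^2 + 8*m + 24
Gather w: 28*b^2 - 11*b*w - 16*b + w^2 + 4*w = 28*b^2 - 16*b + w^2 + w*(4 - 11*b)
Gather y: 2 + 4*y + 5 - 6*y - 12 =-2*y - 5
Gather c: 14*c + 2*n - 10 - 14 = 14*c + 2*n - 24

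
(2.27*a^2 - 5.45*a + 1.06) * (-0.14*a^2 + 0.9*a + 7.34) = -0.3178*a^4 + 2.806*a^3 + 11.6084*a^2 - 39.049*a + 7.7804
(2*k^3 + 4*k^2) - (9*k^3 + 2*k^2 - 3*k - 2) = -7*k^3 + 2*k^2 + 3*k + 2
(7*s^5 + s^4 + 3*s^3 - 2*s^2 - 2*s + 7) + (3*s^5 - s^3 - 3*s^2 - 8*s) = 10*s^5 + s^4 + 2*s^3 - 5*s^2 - 10*s + 7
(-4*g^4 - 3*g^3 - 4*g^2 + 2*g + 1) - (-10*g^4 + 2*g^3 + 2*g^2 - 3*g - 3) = 6*g^4 - 5*g^3 - 6*g^2 + 5*g + 4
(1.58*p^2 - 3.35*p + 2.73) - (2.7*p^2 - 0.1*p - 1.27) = -1.12*p^2 - 3.25*p + 4.0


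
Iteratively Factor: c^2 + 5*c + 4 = (c + 1)*(c + 4)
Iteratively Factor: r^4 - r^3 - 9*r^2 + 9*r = (r - 1)*(r^3 - 9*r) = (r - 1)*(r + 3)*(r^2 - 3*r) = (r - 3)*(r - 1)*(r + 3)*(r)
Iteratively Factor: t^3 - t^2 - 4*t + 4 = (t - 1)*(t^2 - 4) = (t - 1)*(t + 2)*(t - 2)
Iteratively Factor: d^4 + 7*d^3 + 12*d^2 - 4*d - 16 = (d + 4)*(d^3 + 3*d^2 - 4) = (d + 2)*(d + 4)*(d^2 + d - 2) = (d + 2)^2*(d + 4)*(d - 1)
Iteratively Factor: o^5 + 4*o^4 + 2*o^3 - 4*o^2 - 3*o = (o)*(o^4 + 4*o^3 + 2*o^2 - 4*o - 3) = o*(o + 1)*(o^3 + 3*o^2 - o - 3) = o*(o + 1)*(o + 3)*(o^2 - 1) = o*(o + 1)^2*(o + 3)*(o - 1)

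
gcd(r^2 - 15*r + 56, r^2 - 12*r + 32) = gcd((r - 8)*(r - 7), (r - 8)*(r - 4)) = r - 8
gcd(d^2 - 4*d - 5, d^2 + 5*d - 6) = 1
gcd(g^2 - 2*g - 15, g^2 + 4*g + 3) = g + 3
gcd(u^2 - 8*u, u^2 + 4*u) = u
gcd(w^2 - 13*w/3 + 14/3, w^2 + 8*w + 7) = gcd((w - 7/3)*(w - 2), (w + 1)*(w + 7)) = 1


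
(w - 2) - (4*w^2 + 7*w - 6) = -4*w^2 - 6*w + 4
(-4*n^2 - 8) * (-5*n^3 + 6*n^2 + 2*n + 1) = 20*n^5 - 24*n^4 + 32*n^3 - 52*n^2 - 16*n - 8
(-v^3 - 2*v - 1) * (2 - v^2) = v^5 + v^2 - 4*v - 2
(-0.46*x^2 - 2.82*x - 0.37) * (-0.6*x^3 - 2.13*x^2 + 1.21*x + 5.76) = 0.276*x^5 + 2.6718*x^4 + 5.672*x^3 - 5.2737*x^2 - 16.6909*x - 2.1312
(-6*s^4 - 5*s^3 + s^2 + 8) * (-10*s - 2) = 60*s^5 + 62*s^4 - 2*s^2 - 80*s - 16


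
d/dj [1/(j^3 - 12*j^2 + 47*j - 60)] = (-3*j^2 + 24*j - 47)/(j^3 - 12*j^2 + 47*j - 60)^2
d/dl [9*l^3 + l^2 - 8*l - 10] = 27*l^2 + 2*l - 8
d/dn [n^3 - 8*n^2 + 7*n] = 3*n^2 - 16*n + 7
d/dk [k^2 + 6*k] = 2*k + 6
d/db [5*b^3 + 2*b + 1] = 15*b^2 + 2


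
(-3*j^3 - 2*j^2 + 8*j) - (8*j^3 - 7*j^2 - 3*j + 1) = -11*j^3 + 5*j^2 + 11*j - 1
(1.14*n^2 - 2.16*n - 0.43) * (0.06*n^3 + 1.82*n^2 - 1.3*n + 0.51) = 0.0684*n^5 + 1.9452*n^4 - 5.439*n^3 + 2.6068*n^2 - 0.5426*n - 0.2193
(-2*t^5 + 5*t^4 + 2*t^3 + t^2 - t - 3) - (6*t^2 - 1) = -2*t^5 + 5*t^4 + 2*t^3 - 5*t^2 - t - 2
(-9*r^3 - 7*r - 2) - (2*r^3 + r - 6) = -11*r^3 - 8*r + 4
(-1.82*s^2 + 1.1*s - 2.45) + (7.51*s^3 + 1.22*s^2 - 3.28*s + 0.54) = 7.51*s^3 - 0.6*s^2 - 2.18*s - 1.91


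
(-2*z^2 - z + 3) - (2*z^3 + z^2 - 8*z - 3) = -2*z^3 - 3*z^2 + 7*z + 6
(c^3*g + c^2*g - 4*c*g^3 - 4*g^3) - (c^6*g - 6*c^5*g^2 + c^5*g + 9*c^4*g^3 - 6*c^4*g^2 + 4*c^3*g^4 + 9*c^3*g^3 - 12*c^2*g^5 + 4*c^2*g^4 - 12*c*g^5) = -c^6*g + 6*c^5*g^2 - c^5*g - 9*c^4*g^3 + 6*c^4*g^2 - 4*c^3*g^4 - 9*c^3*g^3 + c^3*g + 12*c^2*g^5 - 4*c^2*g^4 + c^2*g + 12*c*g^5 - 4*c*g^3 - 4*g^3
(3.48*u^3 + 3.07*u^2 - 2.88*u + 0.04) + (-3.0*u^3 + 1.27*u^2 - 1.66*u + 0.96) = 0.48*u^3 + 4.34*u^2 - 4.54*u + 1.0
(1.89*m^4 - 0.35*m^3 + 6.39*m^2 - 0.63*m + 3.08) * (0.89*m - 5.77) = 1.6821*m^5 - 11.2168*m^4 + 7.7066*m^3 - 37.431*m^2 + 6.3763*m - 17.7716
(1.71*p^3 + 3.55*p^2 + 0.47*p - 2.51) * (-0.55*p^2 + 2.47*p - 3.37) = -0.9405*p^5 + 2.2712*p^4 + 2.7473*p^3 - 9.4221*p^2 - 7.7836*p + 8.4587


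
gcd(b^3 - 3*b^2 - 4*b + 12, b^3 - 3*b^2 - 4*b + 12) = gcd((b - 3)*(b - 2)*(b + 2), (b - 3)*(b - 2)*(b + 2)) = b^3 - 3*b^2 - 4*b + 12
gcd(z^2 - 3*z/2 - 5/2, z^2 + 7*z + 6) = z + 1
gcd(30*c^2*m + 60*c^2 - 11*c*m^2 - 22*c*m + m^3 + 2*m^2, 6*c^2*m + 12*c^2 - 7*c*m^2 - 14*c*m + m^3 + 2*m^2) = 6*c*m + 12*c - m^2 - 2*m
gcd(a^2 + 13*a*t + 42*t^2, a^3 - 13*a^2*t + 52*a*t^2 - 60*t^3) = 1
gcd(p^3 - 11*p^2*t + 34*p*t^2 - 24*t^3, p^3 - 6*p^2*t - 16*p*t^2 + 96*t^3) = p^2 - 10*p*t + 24*t^2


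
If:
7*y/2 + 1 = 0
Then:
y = -2/7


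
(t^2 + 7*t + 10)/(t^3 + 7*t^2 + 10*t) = 1/t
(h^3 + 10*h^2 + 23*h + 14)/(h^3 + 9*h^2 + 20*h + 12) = (h + 7)/(h + 6)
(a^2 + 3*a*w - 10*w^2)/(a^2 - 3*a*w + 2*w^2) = (-a - 5*w)/(-a + w)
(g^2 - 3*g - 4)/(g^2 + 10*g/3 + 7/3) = 3*(g - 4)/(3*g + 7)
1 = 1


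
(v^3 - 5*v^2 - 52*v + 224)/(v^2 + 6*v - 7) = (v^2 - 12*v + 32)/(v - 1)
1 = 1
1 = 1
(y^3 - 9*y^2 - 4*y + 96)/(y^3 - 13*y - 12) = (y - 8)/(y + 1)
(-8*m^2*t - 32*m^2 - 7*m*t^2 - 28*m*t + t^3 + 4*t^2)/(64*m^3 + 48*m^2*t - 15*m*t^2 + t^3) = (t + 4)/(-8*m + t)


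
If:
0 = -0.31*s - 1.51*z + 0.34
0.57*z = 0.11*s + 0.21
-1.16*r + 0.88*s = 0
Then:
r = -0.27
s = -0.36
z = 0.30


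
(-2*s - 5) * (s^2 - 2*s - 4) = -2*s^3 - s^2 + 18*s + 20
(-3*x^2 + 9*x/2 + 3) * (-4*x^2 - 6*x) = 12*x^4 - 39*x^2 - 18*x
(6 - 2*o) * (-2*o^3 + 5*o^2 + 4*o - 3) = 4*o^4 - 22*o^3 + 22*o^2 + 30*o - 18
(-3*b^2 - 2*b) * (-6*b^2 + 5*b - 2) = 18*b^4 - 3*b^3 - 4*b^2 + 4*b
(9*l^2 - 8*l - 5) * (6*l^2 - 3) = 54*l^4 - 48*l^3 - 57*l^2 + 24*l + 15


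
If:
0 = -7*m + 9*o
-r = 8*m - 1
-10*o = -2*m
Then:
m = 0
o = 0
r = 1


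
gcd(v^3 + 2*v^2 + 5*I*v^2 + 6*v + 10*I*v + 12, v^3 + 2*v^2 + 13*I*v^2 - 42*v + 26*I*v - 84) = v^2 + v*(2 + 6*I) + 12*I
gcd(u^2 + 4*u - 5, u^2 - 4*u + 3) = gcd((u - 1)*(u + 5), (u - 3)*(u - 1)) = u - 1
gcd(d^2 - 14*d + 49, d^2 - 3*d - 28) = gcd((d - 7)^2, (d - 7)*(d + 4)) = d - 7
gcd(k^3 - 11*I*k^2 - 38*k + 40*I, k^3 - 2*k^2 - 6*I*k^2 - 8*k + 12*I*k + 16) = k^2 - 6*I*k - 8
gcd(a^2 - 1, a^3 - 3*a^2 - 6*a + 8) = a - 1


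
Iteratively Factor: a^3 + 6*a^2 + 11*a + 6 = (a + 3)*(a^2 + 3*a + 2) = (a + 2)*(a + 3)*(a + 1)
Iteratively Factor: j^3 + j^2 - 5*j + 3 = (j - 1)*(j^2 + 2*j - 3) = (j - 1)*(j + 3)*(j - 1)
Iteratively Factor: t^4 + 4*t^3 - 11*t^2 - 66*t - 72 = (t - 4)*(t^3 + 8*t^2 + 21*t + 18) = (t - 4)*(t + 3)*(t^2 + 5*t + 6) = (t - 4)*(t + 2)*(t + 3)*(t + 3)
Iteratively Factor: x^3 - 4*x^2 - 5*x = (x + 1)*(x^2 - 5*x) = x*(x + 1)*(x - 5)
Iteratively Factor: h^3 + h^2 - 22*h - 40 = (h + 4)*(h^2 - 3*h - 10) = (h - 5)*(h + 4)*(h + 2)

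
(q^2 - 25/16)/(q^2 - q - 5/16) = (4*q + 5)/(4*q + 1)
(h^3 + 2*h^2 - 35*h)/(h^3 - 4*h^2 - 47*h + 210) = h/(h - 6)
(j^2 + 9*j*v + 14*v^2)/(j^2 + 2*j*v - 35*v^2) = (-j - 2*v)/(-j + 5*v)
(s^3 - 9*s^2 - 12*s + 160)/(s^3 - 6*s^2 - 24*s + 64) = (s - 5)/(s - 2)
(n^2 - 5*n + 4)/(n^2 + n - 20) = (n - 1)/(n + 5)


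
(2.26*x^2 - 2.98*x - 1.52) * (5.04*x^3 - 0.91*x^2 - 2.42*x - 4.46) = 11.3904*x^5 - 17.0758*x^4 - 10.4182*x^3 - 1.4848*x^2 + 16.9692*x + 6.7792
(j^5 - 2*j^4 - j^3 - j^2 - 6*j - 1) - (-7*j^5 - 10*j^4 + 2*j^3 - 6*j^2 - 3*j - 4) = 8*j^5 + 8*j^4 - 3*j^3 + 5*j^2 - 3*j + 3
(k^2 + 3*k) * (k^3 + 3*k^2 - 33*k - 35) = k^5 + 6*k^4 - 24*k^3 - 134*k^2 - 105*k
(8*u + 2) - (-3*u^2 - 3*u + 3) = 3*u^2 + 11*u - 1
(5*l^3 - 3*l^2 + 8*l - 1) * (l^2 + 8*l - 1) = 5*l^5 + 37*l^4 - 21*l^3 + 66*l^2 - 16*l + 1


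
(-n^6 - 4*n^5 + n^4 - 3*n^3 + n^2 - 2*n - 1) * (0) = 0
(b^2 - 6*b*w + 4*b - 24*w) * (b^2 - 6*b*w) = b^4 - 12*b^3*w + 4*b^3 + 36*b^2*w^2 - 48*b^2*w + 144*b*w^2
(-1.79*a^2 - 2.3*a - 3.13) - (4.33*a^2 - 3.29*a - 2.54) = -6.12*a^2 + 0.99*a - 0.59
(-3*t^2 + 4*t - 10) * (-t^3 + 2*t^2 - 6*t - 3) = 3*t^5 - 10*t^4 + 36*t^3 - 35*t^2 + 48*t + 30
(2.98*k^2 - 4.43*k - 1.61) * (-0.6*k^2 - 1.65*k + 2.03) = -1.788*k^4 - 2.259*k^3 + 14.3249*k^2 - 6.3364*k - 3.2683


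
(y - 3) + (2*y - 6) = 3*y - 9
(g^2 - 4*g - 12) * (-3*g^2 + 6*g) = -3*g^4 + 18*g^3 + 12*g^2 - 72*g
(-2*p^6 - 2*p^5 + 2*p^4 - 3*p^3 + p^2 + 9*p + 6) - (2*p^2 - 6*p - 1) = -2*p^6 - 2*p^5 + 2*p^4 - 3*p^3 - p^2 + 15*p + 7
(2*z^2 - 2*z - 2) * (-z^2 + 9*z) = -2*z^4 + 20*z^3 - 16*z^2 - 18*z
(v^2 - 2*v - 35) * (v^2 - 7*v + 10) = v^4 - 9*v^3 - 11*v^2 + 225*v - 350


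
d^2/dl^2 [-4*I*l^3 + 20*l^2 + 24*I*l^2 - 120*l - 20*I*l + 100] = -24*I*l + 40 + 48*I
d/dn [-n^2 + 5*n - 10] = 5 - 2*n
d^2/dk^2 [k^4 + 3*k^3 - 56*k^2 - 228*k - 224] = 12*k^2 + 18*k - 112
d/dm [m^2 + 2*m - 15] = 2*m + 2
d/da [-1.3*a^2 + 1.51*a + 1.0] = 1.51 - 2.6*a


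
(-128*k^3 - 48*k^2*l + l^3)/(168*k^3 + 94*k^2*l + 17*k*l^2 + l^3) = (-32*k^2 - 4*k*l + l^2)/(42*k^2 + 13*k*l + l^2)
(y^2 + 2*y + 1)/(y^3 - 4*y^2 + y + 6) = (y + 1)/(y^2 - 5*y + 6)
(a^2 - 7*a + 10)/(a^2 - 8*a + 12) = (a - 5)/(a - 6)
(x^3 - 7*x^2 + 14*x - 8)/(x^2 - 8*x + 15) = (x^3 - 7*x^2 + 14*x - 8)/(x^2 - 8*x + 15)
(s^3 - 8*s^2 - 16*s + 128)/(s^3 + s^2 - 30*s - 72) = (s^2 - 12*s + 32)/(s^2 - 3*s - 18)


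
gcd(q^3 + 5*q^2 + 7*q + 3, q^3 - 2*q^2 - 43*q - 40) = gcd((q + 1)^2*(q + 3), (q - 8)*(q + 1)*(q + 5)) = q + 1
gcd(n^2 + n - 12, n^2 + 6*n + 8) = n + 4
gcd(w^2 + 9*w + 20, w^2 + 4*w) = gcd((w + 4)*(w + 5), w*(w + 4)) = w + 4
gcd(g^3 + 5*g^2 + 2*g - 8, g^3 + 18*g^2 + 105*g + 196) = g + 4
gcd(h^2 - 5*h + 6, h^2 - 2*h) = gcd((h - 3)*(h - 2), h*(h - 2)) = h - 2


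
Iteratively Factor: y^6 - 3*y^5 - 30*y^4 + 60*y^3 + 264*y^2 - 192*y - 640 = (y - 5)*(y^5 + 2*y^4 - 20*y^3 - 40*y^2 + 64*y + 128) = (y - 5)*(y - 4)*(y^4 + 6*y^3 + 4*y^2 - 24*y - 32) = (y - 5)*(y - 4)*(y + 2)*(y^3 + 4*y^2 - 4*y - 16) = (y - 5)*(y - 4)*(y - 2)*(y + 2)*(y^2 + 6*y + 8) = (y - 5)*(y - 4)*(y - 2)*(y + 2)*(y + 4)*(y + 2)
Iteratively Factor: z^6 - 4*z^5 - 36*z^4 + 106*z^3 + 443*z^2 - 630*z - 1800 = (z - 5)*(z^5 + z^4 - 31*z^3 - 49*z^2 + 198*z + 360) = (z - 5)*(z - 3)*(z^4 + 4*z^3 - 19*z^2 - 106*z - 120) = (z - 5)*(z - 3)*(z + 4)*(z^3 - 19*z - 30) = (z - 5)*(z - 3)*(z + 3)*(z + 4)*(z^2 - 3*z - 10) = (z - 5)*(z - 3)*(z + 2)*(z + 3)*(z + 4)*(z - 5)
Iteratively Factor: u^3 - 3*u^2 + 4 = (u + 1)*(u^2 - 4*u + 4) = (u - 2)*(u + 1)*(u - 2)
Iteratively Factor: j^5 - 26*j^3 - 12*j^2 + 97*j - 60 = (j - 5)*(j^4 + 5*j^3 - j^2 - 17*j + 12) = (j - 5)*(j - 1)*(j^3 + 6*j^2 + 5*j - 12) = (j - 5)*(j - 1)*(j + 4)*(j^2 + 2*j - 3) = (j - 5)*(j - 1)*(j + 3)*(j + 4)*(j - 1)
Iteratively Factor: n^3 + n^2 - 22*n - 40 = (n + 4)*(n^2 - 3*n - 10) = (n - 5)*(n + 4)*(n + 2)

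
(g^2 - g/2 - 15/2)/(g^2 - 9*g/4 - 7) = 2*(-2*g^2 + g + 15)/(-4*g^2 + 9*g + 28)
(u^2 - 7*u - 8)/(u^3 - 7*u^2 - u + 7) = (u - 8)/(u^2 - 8*u + 7)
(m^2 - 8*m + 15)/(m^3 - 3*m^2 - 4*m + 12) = (m - 5)/(m^2 - 4)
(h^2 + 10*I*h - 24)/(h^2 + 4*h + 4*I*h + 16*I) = (h + 6*I)/(h + 4)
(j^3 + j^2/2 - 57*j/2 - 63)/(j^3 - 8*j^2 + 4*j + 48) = (2*j^2 + 13*j + 21)/(2*(j^2 - 2*j - 8))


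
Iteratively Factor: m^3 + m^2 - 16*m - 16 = (m + 4)*(m^2 - 3*m - 4) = (m + 1)*(m + 4)*(m - 4)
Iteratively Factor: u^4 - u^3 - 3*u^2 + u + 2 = (u + 1)*(u^3 - 2*u^2 - u + 2) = (u + 1)^2*(u^2 - 3*u + 2) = (u - 1)*(u + 1)^2*(u - 2)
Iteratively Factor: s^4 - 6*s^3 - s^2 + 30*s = (s - 5)*(s^3 - s^2 - 6*s) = (s - 5)*(s - 3)*(s^2 + 2*s) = s*(s - 5)*(s - 3)*(s + 2)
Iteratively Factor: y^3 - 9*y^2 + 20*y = (y - 5)*(y^2 - 4*y) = (y - 5)*(y - 4)*(y)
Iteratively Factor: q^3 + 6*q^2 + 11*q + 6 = (q + 3)*(q^2 + 3*q + 2) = (q + 2)*(q + 3)*(q + 1)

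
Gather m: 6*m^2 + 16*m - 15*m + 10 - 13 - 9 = 6*m^2 + m - 12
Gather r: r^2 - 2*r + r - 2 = r^2 - r - 2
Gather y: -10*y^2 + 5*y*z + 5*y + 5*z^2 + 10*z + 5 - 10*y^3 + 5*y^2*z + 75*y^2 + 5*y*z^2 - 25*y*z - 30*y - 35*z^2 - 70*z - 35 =-10*y^3 + y^2*(5*z + 65) + y*(5*z^2 - 20*z - 25) - 30*z^2 - 60*z - 30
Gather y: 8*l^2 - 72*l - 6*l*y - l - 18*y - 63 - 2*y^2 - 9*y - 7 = 8*l^2 - 73*l - 2*y^2 + y*(-6*l - 27) - 70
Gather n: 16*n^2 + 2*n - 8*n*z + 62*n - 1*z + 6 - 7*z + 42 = 16*n^2 + n*(64 - 8*z) - 8*z + 48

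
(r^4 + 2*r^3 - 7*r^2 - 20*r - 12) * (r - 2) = r^5 - 11*r^3 - 6*r^2 + 28*r + 24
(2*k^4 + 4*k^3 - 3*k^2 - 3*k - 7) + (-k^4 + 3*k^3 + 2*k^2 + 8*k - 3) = k^4 + 7*k^3 - k^2 + 5*k - 10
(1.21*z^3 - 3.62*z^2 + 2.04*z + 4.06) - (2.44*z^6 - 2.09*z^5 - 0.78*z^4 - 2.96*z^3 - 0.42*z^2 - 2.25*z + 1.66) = -2.44*z^6 + 2.09*z^5 + 0.78*z^4 + 4.17*z^3 - 3.2*z^2 + 4.29*z + 2.4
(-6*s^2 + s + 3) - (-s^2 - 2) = -5*s^2 + s + 5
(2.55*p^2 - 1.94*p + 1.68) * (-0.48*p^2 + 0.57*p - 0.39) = -1.224*p^4 + 2.3847*p^3 - 2.9067*p^2 + 1.7142*p - 0.6552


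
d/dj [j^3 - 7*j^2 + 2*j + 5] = 3*j^2 - 14*j + 2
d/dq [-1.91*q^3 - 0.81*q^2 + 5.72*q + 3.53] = -5.73*q^2 - 1.62*q + 5.72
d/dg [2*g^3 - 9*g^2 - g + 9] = 6*g^2 - 18*g - 1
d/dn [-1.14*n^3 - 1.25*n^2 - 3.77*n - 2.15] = -3.42*n^2 - 2.5*n - 3.77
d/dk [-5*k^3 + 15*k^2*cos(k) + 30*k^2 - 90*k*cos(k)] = -15*k^2*sin(k) - 15*k^2 + 90*k*sin(k) + 30*k*cos(k) + 60*k - 90*cos(k)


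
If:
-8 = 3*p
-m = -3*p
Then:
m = -8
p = -8/3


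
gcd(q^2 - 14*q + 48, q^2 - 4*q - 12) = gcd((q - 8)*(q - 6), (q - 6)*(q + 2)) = q - 6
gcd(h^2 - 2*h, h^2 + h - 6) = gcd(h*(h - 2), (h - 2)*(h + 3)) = h - 2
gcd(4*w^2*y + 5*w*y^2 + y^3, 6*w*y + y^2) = y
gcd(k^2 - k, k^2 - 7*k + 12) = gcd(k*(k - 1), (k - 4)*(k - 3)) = 1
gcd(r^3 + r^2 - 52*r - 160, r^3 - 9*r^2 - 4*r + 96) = r - 8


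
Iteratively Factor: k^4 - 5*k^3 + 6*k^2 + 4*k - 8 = (k - 2)*(k^3 - 3*k^2 + 4) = (k - 2)^2*(k^2 - k - 2) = (k - 2)^2*(k + 1)*(k - 2)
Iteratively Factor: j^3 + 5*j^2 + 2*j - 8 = (j + 2)*(j^2 + 3*j - 4) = (j + 2)*(j + 4)*(j - 1)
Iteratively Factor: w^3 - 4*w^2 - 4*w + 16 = (w - 4)*(w^2 - 4) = (w - 4)*(w + 2)*(w - 2)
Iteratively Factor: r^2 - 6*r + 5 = (r - 1)*(r - 5)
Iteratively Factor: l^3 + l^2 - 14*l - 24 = (l - 4)*(l^2 + 5*l + 6) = (l - 4)*(l + 2)*(l + 3)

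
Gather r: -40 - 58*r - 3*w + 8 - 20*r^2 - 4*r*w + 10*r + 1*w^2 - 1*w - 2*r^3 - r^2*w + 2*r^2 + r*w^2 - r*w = -2*r^3 + r^2*(-w - 18) + r*(w^2 - 5*w - 48) + w^2 - 4*w - 32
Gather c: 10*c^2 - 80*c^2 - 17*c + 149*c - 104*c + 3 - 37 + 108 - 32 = -70*c^2 + 28*c + 42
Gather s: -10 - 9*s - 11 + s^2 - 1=s^2 - 9*s - 22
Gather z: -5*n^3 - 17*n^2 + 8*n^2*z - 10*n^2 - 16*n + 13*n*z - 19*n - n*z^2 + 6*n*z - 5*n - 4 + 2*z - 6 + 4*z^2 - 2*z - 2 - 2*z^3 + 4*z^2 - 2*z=-5*n^3 - 27*n^2 - 40*n - 2*z^3 + z^2*(8 - n) + z*(8*n^2 + 19*n - 2) - 12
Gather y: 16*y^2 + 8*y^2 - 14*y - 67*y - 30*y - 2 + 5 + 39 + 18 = 24*y^2 - 111*y + 60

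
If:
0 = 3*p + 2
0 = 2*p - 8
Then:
No Solution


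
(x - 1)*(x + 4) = x^2 + 3*x - 4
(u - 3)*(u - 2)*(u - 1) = u^3 - 6*u^2 + 11*u - 6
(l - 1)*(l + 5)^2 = l^3 + 9*l^2 + 15*l - 25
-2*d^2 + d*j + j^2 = (-d + j)*(2*d + j)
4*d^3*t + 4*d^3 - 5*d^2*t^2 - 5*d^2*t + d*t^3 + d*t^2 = (-4*d + t)*(-d + t)*(d*t + d)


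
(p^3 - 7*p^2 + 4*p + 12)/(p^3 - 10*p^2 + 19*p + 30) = (p - 2)/(p - 5)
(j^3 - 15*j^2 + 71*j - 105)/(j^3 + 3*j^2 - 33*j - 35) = (j^2 - 10*j + 21)/(j^2 + 8*j + 7)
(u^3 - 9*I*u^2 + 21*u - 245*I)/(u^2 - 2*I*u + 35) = u - 7*I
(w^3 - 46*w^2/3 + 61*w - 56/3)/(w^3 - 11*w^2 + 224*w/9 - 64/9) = 3*(w - 7)/(3*w - 8)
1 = 1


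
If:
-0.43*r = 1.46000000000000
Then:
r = -3.40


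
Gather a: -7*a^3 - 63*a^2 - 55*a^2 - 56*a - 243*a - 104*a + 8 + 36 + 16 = -7*a^3 - 118*a^2 - 403*a + 60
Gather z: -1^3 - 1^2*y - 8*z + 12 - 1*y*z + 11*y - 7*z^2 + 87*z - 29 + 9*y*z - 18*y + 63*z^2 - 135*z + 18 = -8*y + 56*z^2 + z*(8*y - 56)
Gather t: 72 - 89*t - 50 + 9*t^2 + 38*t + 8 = 9*t^2 - 51*t + 30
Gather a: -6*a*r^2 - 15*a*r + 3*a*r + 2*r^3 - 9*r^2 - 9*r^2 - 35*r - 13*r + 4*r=a*(-6*r^2 - 12*r) + 2*r^3 - 18*r^2 - 44*r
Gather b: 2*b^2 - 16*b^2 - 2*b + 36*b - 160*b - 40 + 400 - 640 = -14*b^2 - 126*b - 280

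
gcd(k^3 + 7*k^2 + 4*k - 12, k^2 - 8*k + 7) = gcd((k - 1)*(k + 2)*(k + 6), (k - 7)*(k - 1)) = k - 1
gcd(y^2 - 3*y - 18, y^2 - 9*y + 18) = y - 6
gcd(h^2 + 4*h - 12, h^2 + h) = 1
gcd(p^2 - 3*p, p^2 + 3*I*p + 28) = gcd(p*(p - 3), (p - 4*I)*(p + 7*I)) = 1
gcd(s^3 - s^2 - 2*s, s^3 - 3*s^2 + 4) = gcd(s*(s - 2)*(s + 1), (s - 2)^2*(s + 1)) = s^2 - s - 2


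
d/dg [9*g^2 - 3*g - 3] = 18*g - 3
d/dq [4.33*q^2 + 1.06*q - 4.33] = 8.66*q + 1.06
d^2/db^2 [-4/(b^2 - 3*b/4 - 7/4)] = 32*(-16*b^2 + 12*b + (8*b - 3)^2 + 28)/(-4*b^2 + 3*b + 7)^3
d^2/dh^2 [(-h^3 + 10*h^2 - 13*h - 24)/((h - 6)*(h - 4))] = 2*(11*h^3 - 72*h^2 - 72*h + 816)/(h^6 - 30*h^5 + 372*h^4 - 2440*h^3 + 8928*h^2 - 17280*h + 13824)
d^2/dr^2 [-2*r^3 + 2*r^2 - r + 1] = 4 - 12*r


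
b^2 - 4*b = b*(b - 4)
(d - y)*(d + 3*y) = d^2 + 2*d*y - 3*y^2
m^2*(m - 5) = m^3 - 5*m^2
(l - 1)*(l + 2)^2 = l^3 + 3*l^2 - 4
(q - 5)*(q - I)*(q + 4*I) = q^3 - 5*q^2 + 3*I*q^2 + 4*q - 15*I*q - 20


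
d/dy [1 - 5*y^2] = -10*y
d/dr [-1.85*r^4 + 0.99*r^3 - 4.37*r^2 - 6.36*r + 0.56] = -7.4*r^3 + 2.97*r^2 - 8.74*r - 6.36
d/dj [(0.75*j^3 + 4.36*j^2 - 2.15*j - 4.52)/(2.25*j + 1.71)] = (3.375*j^3 + 13.6575*j^2 + 14.9112*j + 6.4935)/(5.0625*j^2 + 7.695*j + 2.9241)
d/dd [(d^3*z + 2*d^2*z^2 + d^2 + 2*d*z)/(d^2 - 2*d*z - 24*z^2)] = z*(d^4 - 4*d^3*z - 76*d^2*z^2 - 4*d^2 - 96*d*z^3 - 48*d*z - 48*z^2)/(d^4 - 4*d^3*z - 44*d^2*z^2 + 96*d*z^3 + 576*z^4)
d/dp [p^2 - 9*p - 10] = 2*p - 9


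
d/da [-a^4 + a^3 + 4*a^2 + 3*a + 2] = -4*a^3 + 3*a^2 + 8*a + 3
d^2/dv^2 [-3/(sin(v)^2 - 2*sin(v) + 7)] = 6*(2*sin(v)^4 - 3*sin(v)^3 - 15*sin(v)^2 + 13*sin(v) + 3)/(sin(v)^2 - 2*sin(v) + 7)^3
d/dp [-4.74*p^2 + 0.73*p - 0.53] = 0.73 - 9.48*p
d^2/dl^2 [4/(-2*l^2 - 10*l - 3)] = 16*(2*l^2 + 10*l - 2*(2*l + 5)^2 + 3)/(2*l^2 + 10*l + 3)^3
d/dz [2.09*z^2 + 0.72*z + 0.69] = 4.18*z + 0.72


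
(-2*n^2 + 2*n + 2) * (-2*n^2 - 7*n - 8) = 4*n^4 + 10*n^3 - 2*n^2 - 30*n - 16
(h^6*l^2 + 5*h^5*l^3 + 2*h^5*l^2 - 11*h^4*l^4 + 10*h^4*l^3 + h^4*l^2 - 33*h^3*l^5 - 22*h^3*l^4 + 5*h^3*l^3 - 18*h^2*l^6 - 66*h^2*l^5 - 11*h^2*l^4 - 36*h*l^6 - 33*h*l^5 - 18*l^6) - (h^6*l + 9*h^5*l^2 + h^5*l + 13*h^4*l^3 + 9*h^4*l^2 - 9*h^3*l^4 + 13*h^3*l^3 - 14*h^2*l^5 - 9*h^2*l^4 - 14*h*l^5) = h^6*l^2 - h^6*l + 5*h^5*l^3 - 7*h^5*l^2 - h^5*l - 11*h^4*l^4 - 3*h^4*l^3 - 8*h^4*l^2 - 33*h^3*l^5 - 13*h^3*l^4 - 8*h^3*l^3 - 18*h^2*l^6 - 52*h^2*l^5 - 2*h^2*l^4 - 36*h*l^6 - 19*h*l^5 - 18*l^6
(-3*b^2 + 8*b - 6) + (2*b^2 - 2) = -b^2 + 8*b - 8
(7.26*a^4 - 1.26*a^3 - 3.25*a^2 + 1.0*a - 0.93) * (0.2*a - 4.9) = 1.452*a^5 - 35.826*a^4 + 5.524*a^3 + 16.125*a^2 - 5.086*a + 4.557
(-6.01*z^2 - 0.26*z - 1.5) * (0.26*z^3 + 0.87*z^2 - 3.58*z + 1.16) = -1.5626*z^5 - 5.2963*z^4 + 20.8996*z^3 - 7.3458*z^2 + 5.0684*z - 1.74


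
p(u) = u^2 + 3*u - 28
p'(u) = 2*u + 3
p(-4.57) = -20.83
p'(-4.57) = -6.14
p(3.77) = -2.48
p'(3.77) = 10.54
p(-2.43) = -29.39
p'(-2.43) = -1.86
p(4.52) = 5.99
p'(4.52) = 12.04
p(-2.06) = -29.94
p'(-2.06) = -1.12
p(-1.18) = -30.15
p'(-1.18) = 0.64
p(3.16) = -8.53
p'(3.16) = 9.32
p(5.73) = 22.02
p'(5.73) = 14.46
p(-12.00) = 80.00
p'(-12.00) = -21.00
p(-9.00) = 26.00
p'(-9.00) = -15.00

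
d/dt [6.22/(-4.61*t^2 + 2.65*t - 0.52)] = (57.3484*t - 16.483)/(4.61*t^2 - 2.65*t + 0.52)^2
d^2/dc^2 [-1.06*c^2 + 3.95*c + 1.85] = -2.12000000000000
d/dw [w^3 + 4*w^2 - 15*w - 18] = 3*w^2 + 8*w - 15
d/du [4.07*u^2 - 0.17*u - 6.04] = 8.14*u - 0.17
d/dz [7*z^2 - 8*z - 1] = 14*z - 8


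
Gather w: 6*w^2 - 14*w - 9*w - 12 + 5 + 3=6*w^2 - 23*w - 4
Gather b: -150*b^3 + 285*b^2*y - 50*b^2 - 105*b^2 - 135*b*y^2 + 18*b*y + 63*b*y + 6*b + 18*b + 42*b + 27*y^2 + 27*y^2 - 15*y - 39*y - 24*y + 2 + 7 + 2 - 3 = -150*b^3 + b^2*(285*y - 155) + b*(-135*y^2 + 81*y + 66) + 54*y^2 - 78*y + 8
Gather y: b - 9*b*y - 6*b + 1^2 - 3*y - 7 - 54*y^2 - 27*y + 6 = -5*b - 54*y^2 + y*(-9*b - 30)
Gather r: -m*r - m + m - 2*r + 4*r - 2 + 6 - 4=r*(2 - m)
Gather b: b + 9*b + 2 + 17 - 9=10*b + 10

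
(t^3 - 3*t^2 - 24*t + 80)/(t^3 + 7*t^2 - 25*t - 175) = (t^2 - 8*t + 16)/(t^2 + 2*t - 35)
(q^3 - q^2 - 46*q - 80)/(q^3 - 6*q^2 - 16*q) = (q + 5)/q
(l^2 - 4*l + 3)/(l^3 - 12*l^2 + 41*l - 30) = (l - 3)/(l^2 - 11*l + 30)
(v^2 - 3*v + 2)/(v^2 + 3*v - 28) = (v^2 - 3*v + 2)/(v^2 + 3*v - 28)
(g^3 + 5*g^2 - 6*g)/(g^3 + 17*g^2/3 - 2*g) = 3*(g - 1)/(3*g - 1)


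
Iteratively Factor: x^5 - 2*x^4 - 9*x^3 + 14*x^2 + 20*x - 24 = (x - 1)*(x^4 - x^3 - 10*x^2 + 4*x + 24) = (x - 2)*(x - 1)*(x^3 + x^2 - 8*x - 12) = (x - 3)*(x - 2)*(x - 1)*(x^2 + 4*x + 4) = (x - 3)*(x - 2)*(x - 1)*(x + 2)*(x + 2)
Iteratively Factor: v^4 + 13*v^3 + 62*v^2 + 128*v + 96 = (v + 4)*(v^3 + 9*v^2 + 26*v + 24) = (v + 3)*(v + 4)*(v^2 + 6*v + 8) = (v + 3)*(v + 4)^2*(v + 2)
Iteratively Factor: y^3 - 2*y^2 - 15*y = (y - 5)*(y^2 + 3*y) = (y - 5)*(y + 3)*(y)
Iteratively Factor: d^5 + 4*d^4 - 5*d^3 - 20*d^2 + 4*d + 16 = (d + 4)*(d^4 - 5*d^2 + 4) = (d - 1)*(d + 4)*(d^3 + d^2 - 4*d - 4) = (d - 1)*(d + 2)*(d + 4)*(d^2 - d - 2) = (d - 1)*(d + 1)*(d + 2)*(d + 4)*(d - 2)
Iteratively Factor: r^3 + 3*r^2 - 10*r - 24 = (r - 3)*(r^2 + 6*r + 8) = (r - 3)*(r + 4)*(r + 2)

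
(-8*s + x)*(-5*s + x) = 40*s^2 - 13*s*x + x^2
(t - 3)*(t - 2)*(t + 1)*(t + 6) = t^4 + 2*t^3 - 23*t^2 + 12*t + 36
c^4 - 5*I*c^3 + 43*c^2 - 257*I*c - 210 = (c - 6*I)*(c - 5*I)*(c - I)*(c + 7*I)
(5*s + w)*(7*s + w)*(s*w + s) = 35*s^3*w + 35*s^3 + 12*s^2*w^2 + 12*s^2*w + s*w^3 + s*w^2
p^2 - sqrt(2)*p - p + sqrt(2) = (p - 1)*(p - sqrt(2))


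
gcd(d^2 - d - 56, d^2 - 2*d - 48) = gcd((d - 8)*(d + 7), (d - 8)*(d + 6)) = d - 8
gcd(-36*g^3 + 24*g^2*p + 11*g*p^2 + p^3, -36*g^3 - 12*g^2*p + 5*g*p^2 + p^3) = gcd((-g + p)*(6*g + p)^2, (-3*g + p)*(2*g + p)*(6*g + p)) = 6*g + p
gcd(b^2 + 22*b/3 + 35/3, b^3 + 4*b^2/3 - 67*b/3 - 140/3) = b + 7/3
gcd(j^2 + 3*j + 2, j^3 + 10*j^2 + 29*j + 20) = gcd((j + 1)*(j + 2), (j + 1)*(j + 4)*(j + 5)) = j + 1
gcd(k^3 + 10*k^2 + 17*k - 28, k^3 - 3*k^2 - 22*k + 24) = k^2 + 3*k - 4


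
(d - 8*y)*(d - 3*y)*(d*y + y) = d^3*y - 11*d^2*y^2 + d^2*y + 24*d*y^3 - 11*d*y^2 + 24*y^3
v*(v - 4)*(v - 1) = v^3 - 5*v^2 + 4*v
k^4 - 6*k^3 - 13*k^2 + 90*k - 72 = (k - 6)*(k - 3)*(k - 1)*(k + 4)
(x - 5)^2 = x^2 - 10*x + 25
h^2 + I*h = h*(h + I)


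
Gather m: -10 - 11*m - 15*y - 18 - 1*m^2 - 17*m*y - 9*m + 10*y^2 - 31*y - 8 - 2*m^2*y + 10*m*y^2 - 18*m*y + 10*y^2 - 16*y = m^2*(-2*y - 1) + m*(10*y^2 - 35*y - 20) + 20*y^2 - 62*y - 36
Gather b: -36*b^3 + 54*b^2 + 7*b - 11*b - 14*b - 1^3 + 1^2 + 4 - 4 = -36*b^3 + 54*b^2 - 18*b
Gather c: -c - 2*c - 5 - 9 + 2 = -3*c - 12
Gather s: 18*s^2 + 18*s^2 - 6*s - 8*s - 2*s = 36*s^2 - 16*s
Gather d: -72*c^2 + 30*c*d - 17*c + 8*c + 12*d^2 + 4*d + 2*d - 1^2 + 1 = -72*c^2 - 9*c + 12*d^2 + d*(30*c + 6)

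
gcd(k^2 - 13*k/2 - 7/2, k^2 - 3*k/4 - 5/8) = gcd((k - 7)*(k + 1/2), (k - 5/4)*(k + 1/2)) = k + 1/2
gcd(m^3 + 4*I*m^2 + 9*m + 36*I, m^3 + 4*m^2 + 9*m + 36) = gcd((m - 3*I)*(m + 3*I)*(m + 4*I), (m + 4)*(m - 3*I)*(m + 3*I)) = m^2 + 9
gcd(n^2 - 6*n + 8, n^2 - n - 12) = n - 4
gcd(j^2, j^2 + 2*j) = j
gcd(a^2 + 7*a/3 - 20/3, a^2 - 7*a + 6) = 1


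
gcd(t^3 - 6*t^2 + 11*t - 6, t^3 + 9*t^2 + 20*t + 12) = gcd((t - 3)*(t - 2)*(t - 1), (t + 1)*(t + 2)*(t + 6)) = 1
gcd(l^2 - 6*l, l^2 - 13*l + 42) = l - 6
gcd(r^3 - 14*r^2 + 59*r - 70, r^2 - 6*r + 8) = r - 2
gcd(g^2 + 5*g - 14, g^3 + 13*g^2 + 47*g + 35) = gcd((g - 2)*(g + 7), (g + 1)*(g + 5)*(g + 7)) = g + 7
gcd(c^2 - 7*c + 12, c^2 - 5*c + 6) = c - 3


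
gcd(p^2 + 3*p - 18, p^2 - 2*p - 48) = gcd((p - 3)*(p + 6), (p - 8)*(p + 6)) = p + 6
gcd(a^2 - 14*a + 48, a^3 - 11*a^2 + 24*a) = a - 8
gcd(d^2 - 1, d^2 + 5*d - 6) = d - 1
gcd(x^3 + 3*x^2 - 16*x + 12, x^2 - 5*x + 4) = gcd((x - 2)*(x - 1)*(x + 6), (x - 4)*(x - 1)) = x - 1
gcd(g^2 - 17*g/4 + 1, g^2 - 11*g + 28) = g - 4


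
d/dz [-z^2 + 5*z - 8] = 5 - 2*z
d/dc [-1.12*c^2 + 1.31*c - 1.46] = 1.31 - 2.24*c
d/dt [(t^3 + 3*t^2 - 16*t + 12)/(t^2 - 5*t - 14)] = (t^4 - 10*t^3 - 41*t^2 - 108*t + 284)/(t^4 - 10*t^3 - 3*t^2 + 140*t + 196)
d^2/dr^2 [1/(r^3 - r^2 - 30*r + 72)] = 2*((1 - 3*r)*(r^3 - r^2 - 30*r + 72) + (-3*r^2 + 2*r + 30)^2)/(r^3 - r^2 - 30*r + 72)^3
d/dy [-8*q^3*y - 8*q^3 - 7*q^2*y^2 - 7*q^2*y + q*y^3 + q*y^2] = q*(-8*q^2 - 14*q*y - 7*q + 3*y^2 + 2*y)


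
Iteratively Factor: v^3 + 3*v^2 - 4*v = (v)*(v^2 + 3*v - 4) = v*(v - 1)*(v + 4)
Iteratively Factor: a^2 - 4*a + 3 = (a - 3)*(a - 1)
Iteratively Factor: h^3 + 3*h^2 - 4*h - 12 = (h + 2)*(h^2 + h - 6) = (h + 2)*(h + 3)*(h - 2)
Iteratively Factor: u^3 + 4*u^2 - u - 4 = (u + 1)*(u^2 + 3*u - 4) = (u + 1)*(u + 4)*(u - 1)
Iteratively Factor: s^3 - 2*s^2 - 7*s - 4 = (s + 1)*(s^2 - 3*s - 4) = (s - 4)*(s + 1)*(s + 1)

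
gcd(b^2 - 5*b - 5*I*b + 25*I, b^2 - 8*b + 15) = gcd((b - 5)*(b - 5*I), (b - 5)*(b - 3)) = b - 5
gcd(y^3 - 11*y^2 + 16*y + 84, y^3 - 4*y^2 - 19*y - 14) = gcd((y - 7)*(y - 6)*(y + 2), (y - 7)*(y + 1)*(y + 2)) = y^2 - 5*y - 14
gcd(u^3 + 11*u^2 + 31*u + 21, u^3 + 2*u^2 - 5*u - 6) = u^2 + 4*u + 3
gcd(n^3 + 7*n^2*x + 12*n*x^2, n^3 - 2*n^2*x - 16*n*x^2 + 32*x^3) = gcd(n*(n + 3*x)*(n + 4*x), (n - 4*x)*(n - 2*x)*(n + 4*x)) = n + 4*x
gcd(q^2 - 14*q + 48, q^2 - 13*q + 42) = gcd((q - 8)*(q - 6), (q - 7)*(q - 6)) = q - 6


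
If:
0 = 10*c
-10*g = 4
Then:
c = 0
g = -2/5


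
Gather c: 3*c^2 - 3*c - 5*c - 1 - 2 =3*c^2 - 8*c - 3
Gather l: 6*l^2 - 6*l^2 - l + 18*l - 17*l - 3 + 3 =0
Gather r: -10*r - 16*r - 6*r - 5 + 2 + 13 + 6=16 - 32*r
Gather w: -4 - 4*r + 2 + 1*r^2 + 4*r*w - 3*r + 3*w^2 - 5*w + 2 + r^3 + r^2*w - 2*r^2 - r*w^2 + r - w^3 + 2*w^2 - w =r^3 - r^2 - 6*r - w^3 + w^2*(5 - r) + w*(r^2 + 4*r - 6)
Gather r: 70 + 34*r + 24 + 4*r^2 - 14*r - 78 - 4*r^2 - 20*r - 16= 0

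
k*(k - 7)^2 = k^3 - 14*k^2 + 49*k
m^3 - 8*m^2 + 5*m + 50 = (m - 5)^2*(m + 2)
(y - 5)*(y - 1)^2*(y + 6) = y^4 - y^3 - 31*y^2 + 61*y - 30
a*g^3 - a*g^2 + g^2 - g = g*(g - 1)*(a*g + 1)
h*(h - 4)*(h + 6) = h^3 + 2*h^2 - 24*h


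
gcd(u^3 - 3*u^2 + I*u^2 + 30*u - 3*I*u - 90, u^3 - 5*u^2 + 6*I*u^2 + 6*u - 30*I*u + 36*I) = u^2 + u*(-3 + 6*I) - 18*I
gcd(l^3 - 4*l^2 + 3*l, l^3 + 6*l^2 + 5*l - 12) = l - 1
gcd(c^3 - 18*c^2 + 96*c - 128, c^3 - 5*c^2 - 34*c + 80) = c^2 - 10*c + 16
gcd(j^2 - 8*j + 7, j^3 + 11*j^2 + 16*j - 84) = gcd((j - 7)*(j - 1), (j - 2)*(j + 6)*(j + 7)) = 1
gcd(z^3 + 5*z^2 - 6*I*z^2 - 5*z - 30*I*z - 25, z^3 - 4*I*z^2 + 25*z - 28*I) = z - I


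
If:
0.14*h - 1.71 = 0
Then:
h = 12.21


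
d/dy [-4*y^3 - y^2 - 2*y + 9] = -12*y^2 - 2*y - 2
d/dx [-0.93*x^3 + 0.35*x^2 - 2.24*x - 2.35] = -2.79*x^2 + 0.7*x - 2.24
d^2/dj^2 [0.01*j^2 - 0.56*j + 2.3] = 0.0200000000000000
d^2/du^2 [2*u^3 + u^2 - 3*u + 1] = 12*u + 2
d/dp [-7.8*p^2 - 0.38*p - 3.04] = -15.6*p - 0.38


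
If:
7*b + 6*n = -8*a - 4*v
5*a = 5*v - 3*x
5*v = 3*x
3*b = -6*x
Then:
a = 0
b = -2*x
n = 29*x/15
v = 3*x/5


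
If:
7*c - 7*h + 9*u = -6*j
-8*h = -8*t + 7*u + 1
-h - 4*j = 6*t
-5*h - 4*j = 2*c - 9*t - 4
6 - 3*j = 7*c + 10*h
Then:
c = 14229/24607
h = 3360/24607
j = 4813/24607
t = -11306/73821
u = -34987/73821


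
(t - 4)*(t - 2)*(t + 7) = t^3 + t^2 - 34*t + 56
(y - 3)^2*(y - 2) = y^3 - 8*y^2 + 21*y - 18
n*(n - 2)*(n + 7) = n^3 + 5*n^2 - 14*n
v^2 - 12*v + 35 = (v - 7)*(v - 5)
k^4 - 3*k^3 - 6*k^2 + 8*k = k*(k - 4)*(k - 1)*(k + 2)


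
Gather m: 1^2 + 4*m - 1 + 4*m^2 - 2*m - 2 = 4*m^2 + 2*m - 2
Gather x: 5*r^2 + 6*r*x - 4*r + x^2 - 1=5*r^2 + 6*r*x - 4*r + x^2 - 1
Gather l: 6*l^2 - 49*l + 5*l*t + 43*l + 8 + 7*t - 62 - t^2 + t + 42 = 6*l^2 + l*(5*t - 6) - t^2 + 8*t - 12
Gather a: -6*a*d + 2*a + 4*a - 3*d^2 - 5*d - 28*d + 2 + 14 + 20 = a*(6 - 6*d) - 3*d^2 - 33*d + 36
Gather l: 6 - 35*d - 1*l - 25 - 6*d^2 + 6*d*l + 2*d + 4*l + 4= -6*d^2 - 33*d + l*(6*d + 3) - 15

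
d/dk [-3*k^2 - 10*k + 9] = -6*k - 10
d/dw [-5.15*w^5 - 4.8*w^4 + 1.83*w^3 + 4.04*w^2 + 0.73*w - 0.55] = -25.75*w^4 - 19.2*w^3 + 5.49*w^2 + 8.08*w + 0.73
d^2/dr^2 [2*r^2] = 4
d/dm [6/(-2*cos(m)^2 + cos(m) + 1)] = 6*(1 - 4*cos(m))*sin(m)/(cos(m) - cos(2*m))^2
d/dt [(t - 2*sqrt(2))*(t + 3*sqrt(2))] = 2*t + sqrt(2)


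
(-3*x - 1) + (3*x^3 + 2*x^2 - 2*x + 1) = 3*x^3 + 2*x^2 - 5*x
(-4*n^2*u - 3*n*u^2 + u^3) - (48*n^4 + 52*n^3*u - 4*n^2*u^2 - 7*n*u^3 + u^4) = -48*n^4 - 52*n^3*u + 4*n^2*u^2 - 4*n^2*u + 7*n*u^3 - 3*n*u^2 - u^4 + u^3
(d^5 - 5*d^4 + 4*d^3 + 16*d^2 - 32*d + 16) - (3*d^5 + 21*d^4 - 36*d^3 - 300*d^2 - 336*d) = -2*d^5 - 26*d^4 + 40*d^3 + 316*d^2 + 304*d + 16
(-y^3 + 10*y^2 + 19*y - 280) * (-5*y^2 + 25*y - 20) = 5*y^5 - 75*y^4 + 175*y^3 + 1675*y^2 - 7380*y + 5600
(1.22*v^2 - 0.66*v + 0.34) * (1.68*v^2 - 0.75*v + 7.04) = 2.0496*v^4 - 2.0238*v^3 + 9.655*v^2 - 4.9014*v + 2.3936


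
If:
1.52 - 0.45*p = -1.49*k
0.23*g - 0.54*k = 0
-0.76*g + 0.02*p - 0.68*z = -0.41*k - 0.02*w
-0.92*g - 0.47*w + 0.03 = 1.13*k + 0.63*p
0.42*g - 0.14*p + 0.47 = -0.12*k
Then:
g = 0.01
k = 0.00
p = 3.39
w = -4.52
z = -0.04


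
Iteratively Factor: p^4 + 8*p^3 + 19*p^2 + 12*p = (p)*(p^3 + 8*p^2 + 19*p + 12) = p*(p + 4)*(p^2 + 4*p + 3) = p*(p + 1)*(p + 4)*(p + 3)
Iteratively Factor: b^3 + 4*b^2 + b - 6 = (b + 2)*(b^2 + 2*b - 3) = (b + 2)*(b + 3)*(b - 1)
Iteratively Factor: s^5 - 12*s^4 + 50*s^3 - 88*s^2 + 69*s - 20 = (s - 1)*(s^4 - 11*s^3 + 39*s^2 - 49*s + 20) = (s - 5)*(s - 1)*(s^3 - 6*s^2 + 9*s - 4) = (s - 5)*(s - 1)^2*(s^2 - 5*s + 4) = (s - 5)*(s - 4)*(s - 1)^2*(s - 1)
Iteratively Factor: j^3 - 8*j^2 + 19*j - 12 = (j - 4)*(j^2 - 4*j + 3) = (j - 4)*(j - 3)*(j - 1)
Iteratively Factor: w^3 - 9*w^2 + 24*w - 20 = (w - 2)*(w^2 - 7*w + 10) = (w - 5)*(w - 2)*(w - 2)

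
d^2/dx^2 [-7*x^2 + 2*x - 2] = -14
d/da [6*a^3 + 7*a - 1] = 18*a^2 + 7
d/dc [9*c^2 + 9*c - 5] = 18*c + 9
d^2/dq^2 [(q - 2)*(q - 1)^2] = 6*q - 8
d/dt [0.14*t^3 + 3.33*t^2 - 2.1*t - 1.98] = 0.42*t^2 + 6.66*t - 2.1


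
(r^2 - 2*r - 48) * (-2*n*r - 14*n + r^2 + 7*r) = -2*n*r^3 - 10*n*r^2 + 124*n*r + 672*n + r^4 + 5*r^3 - 62*r^2 - 336*r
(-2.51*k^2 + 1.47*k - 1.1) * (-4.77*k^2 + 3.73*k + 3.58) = 11.9727*k^4 - 16.3742*k^3 + 1.7443*k^2 + 1.1596*k - 3.938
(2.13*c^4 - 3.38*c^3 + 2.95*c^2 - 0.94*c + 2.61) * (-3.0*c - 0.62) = -6.39*c^5 + 8.8194*c^4 - 6.7544*c^3 + 0.991*c^2 - 7.2472*c - 1.6182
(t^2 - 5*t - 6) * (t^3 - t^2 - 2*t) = t^5 - 6*t^4 - 3*t^3 + 16*t^2 + 12*t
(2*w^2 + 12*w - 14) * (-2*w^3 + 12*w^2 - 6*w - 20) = -4*w^5 + 160*w^3 - 280*w^2 - 156*w + 280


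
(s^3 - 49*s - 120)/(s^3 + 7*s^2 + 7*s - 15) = (s - 8)/(s - 1)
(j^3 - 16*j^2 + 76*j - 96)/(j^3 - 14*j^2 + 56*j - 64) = (j - 6)/(j - 4)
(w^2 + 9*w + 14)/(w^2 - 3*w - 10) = (w + 7)/(w - 5)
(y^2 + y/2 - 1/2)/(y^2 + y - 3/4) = 2*(y + 1)/(2*y + 3)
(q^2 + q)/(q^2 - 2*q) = (q + 1)/(q - 2)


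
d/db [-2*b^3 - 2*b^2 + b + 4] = -6*b^2 - 4*b + 1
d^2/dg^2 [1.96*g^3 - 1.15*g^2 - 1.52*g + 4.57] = 11.76*g - 2.3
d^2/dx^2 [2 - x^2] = -2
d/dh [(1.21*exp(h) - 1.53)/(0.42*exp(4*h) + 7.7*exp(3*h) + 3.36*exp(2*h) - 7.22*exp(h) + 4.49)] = (-1.5246*exp(4*h) - 16.0636*exp(3*h) + 31.2774*exp(2*h) + 10.2816*exp(h) - 5.6137)*exp(h)/(0.1764*exp(8*h) + 6.468*exp(7*h) + 62.1124*exp(6*h) + 45.6792*exp(5*h) - 96.1268*exp(4*h) + 20.6276*exp(3*h) + 82.3012*exp(2*h) - 64.8356*exp(h) + 20.1601)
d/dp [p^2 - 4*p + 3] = 2*p - 4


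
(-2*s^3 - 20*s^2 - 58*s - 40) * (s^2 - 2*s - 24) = -2*s^5 - 16*s^4 + 30*s^3 + 556*s^2 + 1472*s + 960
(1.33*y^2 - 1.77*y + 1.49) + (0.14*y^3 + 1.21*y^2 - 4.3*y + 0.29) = 0.14*y^3 + 2.54*y^2 - 6.07*y + 1.78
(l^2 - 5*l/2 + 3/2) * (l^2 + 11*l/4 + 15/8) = l^4 + l^3/4 - 7*l^2/2 - 9*l/16 + 45/16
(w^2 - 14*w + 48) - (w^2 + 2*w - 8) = 56 - 16*w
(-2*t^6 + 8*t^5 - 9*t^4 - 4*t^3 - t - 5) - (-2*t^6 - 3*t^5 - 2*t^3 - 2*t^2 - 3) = 11*t^5 - 9*t^4 - 2*t^3 + 2*t^2 - t - 2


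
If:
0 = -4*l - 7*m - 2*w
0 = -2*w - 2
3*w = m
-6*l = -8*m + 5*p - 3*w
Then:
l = 23/4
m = -3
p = -123/10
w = -1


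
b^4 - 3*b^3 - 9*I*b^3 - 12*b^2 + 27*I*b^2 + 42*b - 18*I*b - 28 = (b - 2)*(b - 1)*(b - 7*I)*(b - 2*I)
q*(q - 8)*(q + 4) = q^3 - 4*q^2 - 32*q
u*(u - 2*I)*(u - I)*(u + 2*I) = u^4 - I*u^3 + 4*u^2 - 4*I*u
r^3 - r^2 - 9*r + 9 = (r - 3)*(r - 1)*(r + 3)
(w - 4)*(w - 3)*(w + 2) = w^3 - 5*w^2 - 2*w + 24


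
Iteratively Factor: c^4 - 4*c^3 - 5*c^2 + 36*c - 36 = (c - 2)*(c^3 - 2*c^2 - 9*c + 18) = (c - 2)^2*(c^2 - 9) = (c - 3)*(c - 2)^2*(c + 3)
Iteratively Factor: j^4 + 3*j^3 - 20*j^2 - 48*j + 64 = (j + 4)*(j^3 - j^2 - 16*j + 16) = (j - 1)*(j + 4)*(j^2 - 16) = (j - 4)*(j - 1)*(j + 4)*(j + 4)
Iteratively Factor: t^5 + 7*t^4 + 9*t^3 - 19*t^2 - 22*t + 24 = (t - 1)*(t^4 + 8*t^3 + 17*t^2 - 2*t - 24) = (t - 1)*(t + 3)*(t^3 + 5*t^2 + 2*t - 8) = (t - 1)*(t + 3)*(t + 4)*(t^2 + t - 2) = (t - 1)^2*(t + 3)*(t + 4)*(t + 2)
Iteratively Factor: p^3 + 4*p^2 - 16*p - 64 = (p + 4)*(p^2 - 16) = (p - 4)*(p + 4)*(p + 4)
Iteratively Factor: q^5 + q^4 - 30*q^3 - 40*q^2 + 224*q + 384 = (q + 2)*(q^4 - q^3 - 28*q^2 + 16*q + 192) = (q - 4)*(q + 2)*(q^3 + 3*q^2 - 16*q - 48) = (q - 4)^2*(q + 2)*(q^2 + 7*q + 12) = (q - 4)^2*(q + 2)*(q + 4)*(q + 3)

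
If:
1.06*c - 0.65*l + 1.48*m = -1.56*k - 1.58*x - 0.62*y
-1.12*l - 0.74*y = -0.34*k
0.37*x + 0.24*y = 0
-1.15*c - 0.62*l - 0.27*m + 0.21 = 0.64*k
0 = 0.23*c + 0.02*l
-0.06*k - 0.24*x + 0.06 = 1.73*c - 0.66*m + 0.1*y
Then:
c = -0.02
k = 0.15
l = 0.28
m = -0.11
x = 0.23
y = -0.36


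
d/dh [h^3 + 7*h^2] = h*(3*h + 14)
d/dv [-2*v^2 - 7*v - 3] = -4*v - 7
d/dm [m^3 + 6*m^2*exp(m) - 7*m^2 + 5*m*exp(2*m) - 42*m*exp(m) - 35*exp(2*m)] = 6*m^2*exp(m) + 3*m^2 + 10*m*exp(2*m) - 30*m*exp(m) - 14*m - 65*exp(2*m) - 42*exp(m)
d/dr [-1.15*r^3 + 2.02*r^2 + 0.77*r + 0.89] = -3.45*r^2 + 4.04*r + 0.77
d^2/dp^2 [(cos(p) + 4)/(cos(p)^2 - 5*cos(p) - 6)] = (9*sin(p)^4*cos(p) + 21*sin(p)^4 - 184*sin(p)^2 - 20*cos(p) - 9*cos(3*p)/2 - cos(5*p)/2 - 25)/(sin(p)^2 + 5*cos(p) + 5)^3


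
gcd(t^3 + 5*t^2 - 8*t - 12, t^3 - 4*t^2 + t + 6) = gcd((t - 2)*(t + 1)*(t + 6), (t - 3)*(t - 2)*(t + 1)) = t^2 - t - 2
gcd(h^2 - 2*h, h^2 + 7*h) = h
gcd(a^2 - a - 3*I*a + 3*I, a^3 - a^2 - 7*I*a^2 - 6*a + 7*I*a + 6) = a - 1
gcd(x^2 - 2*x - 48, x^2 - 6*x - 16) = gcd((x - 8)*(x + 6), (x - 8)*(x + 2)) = x - 8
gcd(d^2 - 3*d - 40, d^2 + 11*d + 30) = d + 5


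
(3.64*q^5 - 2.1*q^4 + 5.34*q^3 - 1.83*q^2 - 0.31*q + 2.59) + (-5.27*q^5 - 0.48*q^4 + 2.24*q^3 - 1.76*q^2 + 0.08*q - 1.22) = -1.63*q^5 - 2.58*q^4 + 7.58*q^3 - 3.59*q^2 - 0.23*q + 1.37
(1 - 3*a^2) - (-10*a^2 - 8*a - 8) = 7*a^2 + 8*a + 9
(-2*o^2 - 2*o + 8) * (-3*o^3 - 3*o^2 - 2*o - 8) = 6*o^5 + 12*o^4 - 14*o^3 - 4*o^2 - 64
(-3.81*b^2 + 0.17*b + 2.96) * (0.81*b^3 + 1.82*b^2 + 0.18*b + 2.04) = -3.0861*b^5 - 6.7965*b^4 + 2.0212*b^3 - 2.3546*b^2 + 0.8796*b + 6.0384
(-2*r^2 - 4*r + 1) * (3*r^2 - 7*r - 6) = -6*r^4 + 2*r^3 + 43*r^2 + 17*r - 6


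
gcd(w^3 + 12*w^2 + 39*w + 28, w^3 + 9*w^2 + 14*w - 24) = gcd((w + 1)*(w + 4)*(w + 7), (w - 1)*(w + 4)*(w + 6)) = w + 4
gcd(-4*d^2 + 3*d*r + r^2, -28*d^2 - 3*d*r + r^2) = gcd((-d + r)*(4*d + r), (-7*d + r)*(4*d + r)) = 4*d + r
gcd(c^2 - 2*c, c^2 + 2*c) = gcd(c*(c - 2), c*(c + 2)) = c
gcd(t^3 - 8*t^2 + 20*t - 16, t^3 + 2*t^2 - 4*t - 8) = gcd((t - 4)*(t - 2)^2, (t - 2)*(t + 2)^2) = t - 2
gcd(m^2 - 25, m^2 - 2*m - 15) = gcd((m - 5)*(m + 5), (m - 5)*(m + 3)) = m - 5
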